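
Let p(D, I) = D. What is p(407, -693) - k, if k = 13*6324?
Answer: -81805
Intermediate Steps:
k = 82212
p(407, -693) - k = 407 - 1*82212 = 407 - 82212 = -81805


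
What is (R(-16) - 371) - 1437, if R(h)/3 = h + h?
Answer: -1904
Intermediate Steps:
R(h) = 6*h (R(h) = 3*(h + h) = 3*(2*h) = 6*h)
(R(-16) - 371) - 1437 = (6*(-16) - 371) - 1437 = (-96 - 371) - 1437 = -467 - 1437 = -1904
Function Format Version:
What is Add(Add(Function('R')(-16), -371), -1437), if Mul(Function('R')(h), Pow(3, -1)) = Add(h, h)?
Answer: -1904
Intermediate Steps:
Function('R')(h) = Mul(6, h) (Function('R')(h) = Mul(3, Add(h, h)) = Mul(3, Mul(2, h)) = Mul(6, h))
Add(Add(Function('R')(-16), -371), -1437) = Add(Add(Mul(6, -16), -371), -1437) = Add(Add(-96, -371), -1437) = Add(-467, -1437) = -1904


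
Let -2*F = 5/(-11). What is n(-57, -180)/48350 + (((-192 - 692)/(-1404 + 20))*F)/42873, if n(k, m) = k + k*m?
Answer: 1664897544889/7889493747300 ≈ 0.21103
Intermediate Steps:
F = 5/22 (F = -5/(2*(-11)) = -5*(-1)/(2*11) = -½*(-5/11) = 5/22 ≈ 0.22727)
n(-57, -180)/48350 + (((-192 - 692)/(-1404 + 20))*F)/42873 = -57*(1 - 180)/48350 + (((-192 - 692)/(-1404 + 20))*(5/22))/42873 = -57*(-179)*(1/48350) + (-884/(-1384)*(5/22))*(1/42873) = 10203*(1/48350) + (-884*(-1/1384)*(5/22))*(1/42873) = 10203/48350 + ((221/346)*(5/22))*(1/42873) = 10203/48350 + (1105/7612)*(1/42873) = 10203/48350 + 1105/326349276 = 1664897544889/7889493747300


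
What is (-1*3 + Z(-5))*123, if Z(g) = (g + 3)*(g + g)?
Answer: 2091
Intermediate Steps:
Z(g) = 2*g*(3 + g) (Z(g) = (3 + g)*(2*g) = 2*g*(3 + g))
(-1*3 + Z(-5))*123 = (-1*3 + 2*(-5)*(3 - 5))*123 = (-3 + 2*(-5)*(-2))*123 = (-3 + 20)*123 = 17*123 = 2091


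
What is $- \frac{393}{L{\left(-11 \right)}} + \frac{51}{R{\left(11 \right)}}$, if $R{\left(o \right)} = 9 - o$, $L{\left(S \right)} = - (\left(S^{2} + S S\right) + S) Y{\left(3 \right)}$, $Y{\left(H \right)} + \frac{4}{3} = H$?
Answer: $- \frac{18849}{770} \approx -24.479$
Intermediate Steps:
$Y{\left(H \right)} = - \frac{4}{3} + H$
$L{\left(S \right)} = - \frac{10 S^{2}}{3} - \frac{5 S}{3}$ ($L{\left(S \right)} = - (\left(S^{2} + S S\right) + S) \left(- \frac{4}{3} + 3\right) = - (\left(S^{2} + S^{2}\right) + S) \frac{5}{3} = - (2 S^{2} + S) \frac{5}{3} = - (S + 2 S^{2}) \frac{5}{3} = \left(- S - 2 S^{2}\right) \frac{5}{3} = - \frac{10 S^{2}}{3} - \frac{5 S}{3}$)
$- \frac{393}{L{\left(-11 \right)}} + \frac{51}{R{\left(11 \right)}} = - \frac{393}{\left(- \frac{5}{3}\right) \left(-11\right) \left(1 + 2 \left(-11\right)\right)} + \frac{51}{9 - 11} = - \frac{393}{\left(- \frac{5}{3}\right) \left(-11\right) \left(1 - 22\right)} + \frac{51}{9 - 11} = - \frac{393}{\left(- \frac{5}{3}\right) \left(-11\right) \left(-21\right)} + \frac{51}{-2} = - \frac{393}{-385} + 51 \left(- \frac{1}{2}\right) = \left(-393\right) \left(- \frac{1}{385}\right) - \frac{51}{2} = \frac{393}{385} - \frac{51}{2} = - \frac{18849}{770}$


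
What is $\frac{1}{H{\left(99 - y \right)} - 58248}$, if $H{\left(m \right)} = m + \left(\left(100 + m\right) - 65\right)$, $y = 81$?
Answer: $- \frac{1}{58177} \approx -1.7189 \cdot 10^{-5}$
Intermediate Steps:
$H{\left(m \right)} = 35 + 2 m$ ($H{\left(m \right)} = m + \left(35 + m\right) = 35 + 2 m$)
$\frac{1}{H{\left(99 - y \right)} - 58248} = \frac{1}{\left(35 + 2 \left(99 - 81\right)\right) - 58248} = \frac{1}{\left(35 + 2 \cdot 18\right) - 58248} = \frac{1}{\left(35 + 36\right) - 58248} = \frac{1}{71 - 58248} = \frac{1}{-58177} = - \frac{1}{58177}$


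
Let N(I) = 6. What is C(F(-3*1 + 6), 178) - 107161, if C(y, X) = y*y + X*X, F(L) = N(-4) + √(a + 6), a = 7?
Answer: -75428 + 12*√13 ≈ -75385.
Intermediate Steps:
F(L) = 6 + √13 (F(L) = 6 + √(7 + 6) = 6 + √13)
C(y, X) = X² + y² (C(y, X) = y² + X² = X² + y²)
C(F(-3*1 + 6), 178) - 107161 = (178² + (6 + √13)²) - 107161 = (31684 + (6 + √13)²) - 107161 = -75477 + (6 + √13)²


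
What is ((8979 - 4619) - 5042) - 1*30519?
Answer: -31201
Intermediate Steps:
((8979 - 4619) - 5042) - 1*30519 = (4360 - 5042) - 30519 = -682 - 30519 = -31201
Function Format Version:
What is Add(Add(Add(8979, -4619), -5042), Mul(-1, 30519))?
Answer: -31201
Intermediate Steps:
Add(Add(Add(8979, -4619), -5042), Mul(-1, 30519)) = Add(Add(4360, -5042), -30519) = Add(-682, -30519) = -31201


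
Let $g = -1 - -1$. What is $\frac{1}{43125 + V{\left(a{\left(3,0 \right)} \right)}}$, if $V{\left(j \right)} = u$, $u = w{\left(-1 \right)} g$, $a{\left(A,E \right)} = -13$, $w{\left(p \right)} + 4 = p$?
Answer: $\frac{1}{43125} \approx 2.3188 \cdot 10^{-5}$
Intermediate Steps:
$w{\left(p \right)} = -4 + p$
$g = 0$ ($g = -1 + 1 = 0$)
$u = 0$ ($u = \left(-4 - 1\right) 0 = \left(-5\right) 0 = 0$)
$V{\left(j \right)} = 0$
$\frac{1}{43125 + V{\left(a{\left(3,0 \right)} \right)}} = \frac{1}{43125 + 0} = \frac{1}{43125}$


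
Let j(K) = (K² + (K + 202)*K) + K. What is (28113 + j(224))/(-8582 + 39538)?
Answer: 173937/30956 ≈ 5.6188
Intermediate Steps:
j(K) = K + K² + K*(202 + K) (j(K) = (K² + (202 + K)*K) + K = (K² + K*(202 + K)) + K = K + K² + K*(202 + K))
(28113 + j(224))/(-8582 + 39538) = (28113 + 224*(203 + 2*224))/(-8582 + 39538) = (28113 + 224*(203 + 448))/30956 = (28113 + 224*651)*(1/30956) = (28113 + 145824)*(1/30956) = 173937*(1/30956) = 173937/30956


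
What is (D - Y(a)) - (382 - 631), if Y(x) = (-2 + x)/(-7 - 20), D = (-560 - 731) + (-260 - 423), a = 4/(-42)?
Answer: -978119/567 ≈ -1725.1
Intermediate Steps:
a = -2/21 (a = 4*(-1/42) = -2/21 ≈ -0.095238)
D = -1974 (D = -1291 - 683 = -1974)
Y(x) = 2/27 - x/27 (Y(x) = (-2 + x)/(-27) = (-2 + x)*(-1/27) = 2/27 - x/27)
(D - Y(a)) - (382 - 631) = (-1974 - (2/27 - 1/27*(-2/21))) - (382 - 631) = (-1974 - (2/27 + 2/567)) - 1*(-249) = (-1974 - 1*44/567) + 249 = (-1974 - 44/567) + 249 = -1119302/567 + 249 = -978119/567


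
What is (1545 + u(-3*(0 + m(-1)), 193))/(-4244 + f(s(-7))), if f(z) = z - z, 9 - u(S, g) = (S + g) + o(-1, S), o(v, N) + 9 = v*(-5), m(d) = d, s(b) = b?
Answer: -681/2122 ≈ -0.32092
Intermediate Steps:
o(v, N) = -9 - 5*v (o(v, N) = -9 + v*(-5) = -9 - 5*v)
u(S, g) = 13 - S - g (u(S, g) = 9 - ((S + g) + (-9 - 5*(-1))) = 9 - ((S + g) + (-9 + 5)) = 9 - ((S + g) - 4) = 9 - (-4 + S + g) = 9 + (4 - S - g) = 13 - S - g)
f(z) = 0
(1545 + u(-3*(0 + m(-1)), 193))/(-4244 + f(s(-7))) = (1545 + (13 - (-3)*(0 - 1) - 1*193))/(-4244 + 0) = (1545 + (13 - (-3)*(-1) - 193))/(-4244) = (1545 + (13 - 1*3 - 193))*(-1/4244) = (1545 + (13 - 3 - 193))*(-1/4244) = (1545 - 183)*(-1/4244) = 1362*(-1/4244) = -681/2122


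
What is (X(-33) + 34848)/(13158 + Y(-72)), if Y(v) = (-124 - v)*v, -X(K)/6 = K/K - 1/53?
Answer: 307772/149301 ≈ 2.0614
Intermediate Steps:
X(K) = -312/53 (X(K) = -6*(K/K - 1/53) = -6*(1 - 1*1/53) = -6*(1 - 1/53) = -6*52/53 = -312/53)
Y(v) = v*(-124 - v)
(X(-33) + 34848)/(13158 + Y(-72)) = (-312/53 + 34848)/(13158 - 1*(-72)*(124 - 72)) = 1846632/(53*(13158 - 1*(-72)*52)) = 1846632/(53*(13158 + 3744)) = (1846632/53)/16902 = (1846632/53)*(1/16902) = 307772/149301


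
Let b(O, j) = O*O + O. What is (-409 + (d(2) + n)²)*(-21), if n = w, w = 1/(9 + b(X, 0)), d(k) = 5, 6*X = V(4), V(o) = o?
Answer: 9514899/1183 ≈ 8043.0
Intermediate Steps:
X = ⅔ (X = (⅙)*4 = ⅔ ≈ 0.66667)
b(O, j) = O + O² (b(O, j) = O² + O = O + O²)
w = 9/91 (w = 1/(9 + 2*(1 + ⅔)/3) = 1/(9 + (⅔)*(5/3)) = 1/(9 + 10/9) = 1/(91/9) = 9/91 ≈ 0.098901)
n = 9/91 ≈ 0.098901
(-409 + (d(2) + n)²)*(-21) = (-409 + (5 + 9/91)²)*(-21) = (-409 + (464/91)²)*(-21) = (-409 + 215296/8281)*(-21) = -3171633/8281*(-21) = 9514899/1183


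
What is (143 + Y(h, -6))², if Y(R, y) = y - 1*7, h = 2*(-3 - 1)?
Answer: 16900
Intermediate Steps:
h = -8 (h = 2*(-4) = -8)
Y(R, y) = -7 + y (Y(R, y) = y - 7 = -7 + y)
(143 + Y(h, -6))² = (143 + (-7 - 6))² = (143 - 13)² = 130² = 16900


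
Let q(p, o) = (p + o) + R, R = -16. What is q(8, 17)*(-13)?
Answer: -117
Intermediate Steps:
q(p, o) = -16 + o + p (q(p, o) = (p + o) - 16 = (o + p) - 16 = -16 + o + p)
q(8, 17)*(-13) = (-16 + 17 + 8)*(-13) = 9*(-13) = -117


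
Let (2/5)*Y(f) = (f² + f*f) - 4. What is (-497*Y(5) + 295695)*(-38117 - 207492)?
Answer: -58587570860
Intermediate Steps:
Y(f) = -10 + 5*f² (Y(f) = 5*((f² + f*f) - 4)/2 = 5*((f² + f²) - 4)/2 = 5*(2*f² - 4)/2 = 5*(-4 + 2*f²)/2 = -10 + 5*f²)
(-497*Y(5) + 295695)*(-38117 - 207492) = (-497*(-10 + 5*5²) + 295695)*(-38117 - 207492) = (-497*(-10 + 5*25) + 295695)*(-245609) = (-497*(-10 + 125) + 295695)*(-245609) = (-497*115 + 295695)*(-245609) = (-57155 + 295695)*(-245609) = 238540*(-245609) = -58587570860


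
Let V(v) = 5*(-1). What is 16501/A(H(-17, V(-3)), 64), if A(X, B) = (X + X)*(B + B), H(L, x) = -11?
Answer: -16501/2816 ≈ -5.8597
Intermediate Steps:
V(v) = -5
A(X, B) = 4*B*X (A(X, B) = (2*X)*(2*B) = 4*B*X)
16501/A(H(-17, V(-3)), 64) = 16501/((4*64*(-11))) = 16501/(-2816) = 16501*(-1/2816) = -16501/2816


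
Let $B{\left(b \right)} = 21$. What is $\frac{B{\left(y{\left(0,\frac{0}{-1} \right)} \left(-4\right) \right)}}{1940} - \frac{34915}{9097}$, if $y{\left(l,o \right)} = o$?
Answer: $- \frac{67544063}{17648180} \approx -3.8273$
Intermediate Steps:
$\frac{B{\left(y{\left(0,\frac{0}{-1} \right)} \left(-4\right) \right)}}{1940} - \frac{34915}{9097} = \frac{21}{1940} - \frac{34915}{9097} = - \frac{67544063}{17648180}$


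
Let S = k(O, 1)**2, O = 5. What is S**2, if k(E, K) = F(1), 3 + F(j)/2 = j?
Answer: 256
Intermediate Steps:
F(j) = -6 + 2*j
k(E, K) = -4 (k(E, K) = -6 + 2*1 = -6 + 2 = -4)
S = 16 (S = (-4)**2 = 16)
S**2 = 16**2 = 256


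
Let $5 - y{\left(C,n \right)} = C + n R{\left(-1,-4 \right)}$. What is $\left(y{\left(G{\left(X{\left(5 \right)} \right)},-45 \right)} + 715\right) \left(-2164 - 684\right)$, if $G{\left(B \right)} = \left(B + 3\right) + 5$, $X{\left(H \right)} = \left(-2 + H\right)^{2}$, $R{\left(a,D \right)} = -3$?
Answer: $-1617664$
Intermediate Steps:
$G{\left(B \right)} = 8 + B$ ($G{\left(B \right)} = \left(3 + B\right) + 5 = 8 + B$)
$y{\left(C,n \right)} = 5 - C + 3 n$ ($y{\left(C,n \right)} = 5 - \left(C + n \left(-3\right)\right) = 5 - \left(C - 3 n\right) = 5 - C + 3 n$)
$\left(y{\left(G{\left(X{\left(5 \right)} \right)},-45 \right)} + 715\right) \left(-2164 - 684\right) = \left(\left(5 - \left(8 + \left(-2 + 5\right)^{2}\right) + 3 \left(-45\right)\right) + 715\right) \left(-2164 - 684\right) = \left(\left(5 - \left(8 + 3^{2}\right) - 135\right) + 715\right) \left(-2848\right) = \left(\left(5 - \left(8 + 9\right) - 135\right) + 715\right) \left(-2848\right) = \left(\left(5 - 17 - 135\right) + 715\right) \left(-2848\right) = \left(-147 + 715\right) \left(-2848\right) = 568 \left(-2848\right) = -1617664$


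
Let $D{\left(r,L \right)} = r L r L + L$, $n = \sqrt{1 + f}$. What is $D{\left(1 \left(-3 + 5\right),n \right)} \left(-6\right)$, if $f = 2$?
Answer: $-72 - 6 \sqrt{3} \approx -82.392$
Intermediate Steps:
$n = \sqrt{3}$ ($n = \sqrt{1 + 2} = \sqrt{3} \approx 1.732$)
$D{\left(r,L \right)} = L + L^{2} r^{2}$ ($D{\left(r,L \right)} = L r r L + L = L r^{2} L + L = L^{2} r^{2} + L = L + L^{2} r^{2}$)
$D{\left(1 \left(-3 + 5\right),n \right)} \left(-6\right) = \sqrt{3} \left(1 + \sqrt{3} \left(1 \left(-3 + 5\right)\right)^{2}\right) \left(-6\right) = \sqrt{3} \left(1 + \sqrt{3} \left(1 \cdot 2\right)^{2}\right) \left(-6\right) = \sqrt{3} \left(1 + \sqrt{3} \cdot 2^{2}\right) \left(-6\right) = \sqrt{3} \left(1 + \sqrt{3} \cdot 4\right) \left(-6\right) = \sqrt{3} \left(1 + 4 \sqrt{3}\right) \left(-6\right) = - 6 \sqrt{3} \left(1 + 4 \sqrt{3}\right)$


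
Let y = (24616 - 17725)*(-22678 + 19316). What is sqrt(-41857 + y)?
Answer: I*sqrt(23209399) ≈ 4817.6*I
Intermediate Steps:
y = -23167542 (y = 6891*(-3362) = -23167542)
sqrt(-41857 + y) = sqrt(-41857 - 23167542) = sqrt(-23209399) = I*sqrt(23209399)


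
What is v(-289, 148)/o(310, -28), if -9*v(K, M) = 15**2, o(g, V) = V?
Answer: 25/28 ≈ 0.89286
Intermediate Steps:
v(K, M) = -25 (v(K, M) = -1/9*15**2 = -1/9*225 = -25)
v(-289, 148)/o(310, -28) = -25/(-28) = -25*(-1/28) = 25/28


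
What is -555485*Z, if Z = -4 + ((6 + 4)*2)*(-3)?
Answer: 35551040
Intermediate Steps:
Z = -64 (Z = -4 + (10*2)*(-3) = -4 + 20*(-3) = -4 - 60 = -64)
-555485*Z = -555485*(-64) = 35551040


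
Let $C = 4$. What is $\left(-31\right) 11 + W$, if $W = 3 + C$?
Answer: $-334$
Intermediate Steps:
$W = 7$ ($W = 3 + 4 = 7$)
$\left(-31\right) 11 + W = \left(-31\right) 11 + 7 = -341 + 7 = -334$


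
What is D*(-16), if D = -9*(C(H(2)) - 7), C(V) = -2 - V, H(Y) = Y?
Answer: -1584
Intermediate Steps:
D = 99 (D = -9*((-2 - 1*2) - 7) = -9*((-2 - 2) - 7) = -9*(-4 - 7) = -9*(-11) = 99)
D*(-16) = 99*(-16) = -1584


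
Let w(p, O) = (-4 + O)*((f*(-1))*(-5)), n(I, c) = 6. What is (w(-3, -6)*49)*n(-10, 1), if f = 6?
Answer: -88200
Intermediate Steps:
w(p, O) = -120 + 30*O (w(p, O) = (-4 + O)*((6*(-1))*(-5)) = (-4 + O)*(-6*(-5)) = (-4 + O)*30 = -120 + 30*O)
(w(-3, -6)*49)*n(-10, 1) = ((-120 + 30*(-6))*49)*6 = ((-120 - 180)*49)*6 = -300*49*6 = -14700*6 = -88200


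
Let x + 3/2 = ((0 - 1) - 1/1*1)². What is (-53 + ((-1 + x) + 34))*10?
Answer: -175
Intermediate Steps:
x = 5/2 (x = -3/2 + ((0 - 1) - 1/1*1)² = -3/2 + (-1 - 1*1*1)² = -3/2 + (-1 - 1*1)² = -3/2 + (-1 - 1)² = -3/2 + (-2)² = -3/2 + 4 = 5/2 ≈ 2.5000)
(-53 + ((-1 + x) + 34))*10 = (-53 + ((-1 + 5/2) + 34))*10 = (-53 + (3/2 + 34))*10 = (-53 + 71/2)*10 = -35/2*10 = -175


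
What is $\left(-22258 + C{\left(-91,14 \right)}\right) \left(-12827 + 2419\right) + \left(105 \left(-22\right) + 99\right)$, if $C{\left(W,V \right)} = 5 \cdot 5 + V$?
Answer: $231253141$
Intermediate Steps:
$C{\left(W,V \right)} = 25 + V$
$\left(-22258 + C{\left(-91,14 \right)}\right) \left(-12827 + 2419\right) + \left(105 \left(-22\right) + 99\right) = \left(-22258 + \left(25 + 14\right)\right) \left(-12827 + 2419\right) + \left(105 \left(-22\right) + 99\right) = \left(-22258 + 39\right) \left(-10408\right) + \left(-2310 + 99\right) = \left(-22219\right) \left(-10408\right) - 2211 = 231255352 - 2211 = 231253141$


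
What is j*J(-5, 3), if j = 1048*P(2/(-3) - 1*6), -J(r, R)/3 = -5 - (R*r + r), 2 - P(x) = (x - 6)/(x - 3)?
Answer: -943200/29 ≈ -32524.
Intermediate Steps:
P(x) = 2 - (-6 + x)/(-3 + x) (P(x) = 2 - (x - 6)/(x - 3) = 2 - (-6 + x)/(-3 + x))
J(r, R) = 15 + 3*r + 3*R*r (J(r, R) = -3*(-5 - (R*r + r)) = -3*(-5 - (r + R*r)) = -3*(-5 + (-r - R*r)) = -3*(-5 - r - R*r) = 15 + 3*r + 3*R*r)
j = 20960/29 (j = 1048*((2/(-3) - 1*6)/(-3 + (2/(-3) - 1*6))) = 1048*((2*(-⅓) - 6)/(-3 + (2*(-⅓) - 6))) = 1048*((-⅔ - 6)/(-3 + (-⅔ - 6))) = 1048*(-20/(3*(-3 - 20/3))) = 1048*(-20/(3*(-29/3))) = 1048*(-20/3*(-3/29)) = 1048*(20/29) = 20960/29 ≈ 722.76)
j*J(-5, 3) = 20960*(15 + 3*(-5) + 3*3*(-5))/29 = 20960*(15 - 15 - 45)/29 = (20960/29)*(-45) = -943200/29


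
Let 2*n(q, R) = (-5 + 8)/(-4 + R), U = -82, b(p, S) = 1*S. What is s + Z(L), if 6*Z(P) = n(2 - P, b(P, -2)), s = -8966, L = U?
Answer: -215185/24 ≈ -8966.0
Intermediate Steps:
b(p, S) = S
L = -82
n(q, R) = 3/(2*(-4 + R)) (n(q, R) = ((-5 + 8)/(-4 + R))/2 = (3/(-4 + R))/2 = 3/(2*(-4 + R)))
Z(P) = -1/24 (Z(P) = (3/(2*(-4 - 2)))/6 = ((3/2)/(-6))/6 = ((3/2)*(-1/6))/6 = (1/6)*(-1/4) = -1/24)
s + Z(L) = -8966 - 1/24 = -215185/24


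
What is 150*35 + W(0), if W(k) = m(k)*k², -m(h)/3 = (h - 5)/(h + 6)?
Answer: 5250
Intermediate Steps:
m(h) = -3*(-5 + h)/(6 + h) (m(h) = -3*(h - 5)/(h + 6) = -3*(-5 + h)/(6 + h))
W(k) = 3*k²*(5 - k)/(6 + k) (W(k) = (3*(5 - k)/(6 + k))*k² = 3*k²*(5 - k)/(6 + k))
150*35 + W(0) = 150*35 + 3*0²*(5 - 1*0)/(6 + 0) = 5250 + 3*0*(5 + 0)/6 = 5250 + 3*0*(⅙)*5 = 5250 + 0 = 5250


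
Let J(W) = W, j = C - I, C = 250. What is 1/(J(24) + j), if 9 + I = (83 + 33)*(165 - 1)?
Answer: -1/18741 ≈ -5.3359e-5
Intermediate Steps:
I = 19015 (I = -9 + (83 + 33)*(165 - 1) = -9 + 116*164 = -9 + 19024 = 19015)
j = -18765 (j = 250 - 1*19015 = 250 - 19015 = -18765)
1/(J(24) + j) = 1/(24 - 18765) = 1/(-18741) = -1/18741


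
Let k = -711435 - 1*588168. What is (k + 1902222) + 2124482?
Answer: 2727101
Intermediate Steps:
k = -1299603 (k = -711435 - 588168 = -1299603)
(k + 1902222) + 2124482 = (-1299603 + 1902222) + 2124482 = 602619 + 2124482 = 2727101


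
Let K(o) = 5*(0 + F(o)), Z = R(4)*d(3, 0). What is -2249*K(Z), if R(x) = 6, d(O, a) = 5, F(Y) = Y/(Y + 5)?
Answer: -67470/7 ≈ -9638.6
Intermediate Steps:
F(Y) = Y/(5 + Y)
Z = 30 (Z = 6*5 = 30)
K(o) = 5*o/(5 + o) (K(o) = 5*(0 + o/(5 + o)) = 5*(o/(5 + o)) = 5*o/(5 + o))
-2249*K(Z) = -11245*30/(5 + 30) = -11245*30/35 = -2249*30/7 = -67470/7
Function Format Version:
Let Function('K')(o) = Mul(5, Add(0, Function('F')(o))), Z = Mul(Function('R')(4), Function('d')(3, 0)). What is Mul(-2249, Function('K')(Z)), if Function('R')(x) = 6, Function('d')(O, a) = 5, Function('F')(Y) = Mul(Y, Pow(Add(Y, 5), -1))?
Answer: Rational(-67470, 7) ≈ -9638.6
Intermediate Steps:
Function('F')(Y) = Mul(Y, Pow(Add(5, Y), -1))
Z = 30 (Z = Mul(6, 5) = 30)
Function('K')(o) = Mul(5, o, Pow(Add(5, o), -1)) (Function('K')(o) = Mul(5, Add(0, Mul(o, Pow(Add(5, o), -1)))) = Mul(5, Mul(o, Pow(Add(5, o), -1))) = Mul(5, o, Pow(Add(5, o), -1)))
Mul(-2249, Function('K')(Z)) = Mul(-2249, Mul(5, 30, Pow(Add(5, 30), -1))) = Mul(-2249, Mul(5, 30, Pow(35, -1))) = Mul(-2249, Mul(5, 30, Rational(1, 35))) = Mul(-2249, Rational(30, 7)) = Rational(-67470, 7)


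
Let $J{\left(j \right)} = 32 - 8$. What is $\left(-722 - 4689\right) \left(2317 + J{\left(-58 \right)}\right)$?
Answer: $-12667151$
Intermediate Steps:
$J{\left(j \right)} = 24$
$\left(-722 - 4689\right) \left(2317 + J{\left(-58 \right)}\right) = \left(-722 - 4689\right) \left(2317 + 24\right) = \left(-5411\right) 2341 = -12667151$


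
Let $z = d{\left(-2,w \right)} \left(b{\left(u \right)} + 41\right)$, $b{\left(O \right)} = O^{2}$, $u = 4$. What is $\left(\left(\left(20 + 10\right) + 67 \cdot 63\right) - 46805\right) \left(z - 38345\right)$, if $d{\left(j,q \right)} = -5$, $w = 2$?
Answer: $1643861020$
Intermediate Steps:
$z = -285$ ($z = - 5 \left(4^{2} + 41\right) = - 5 \left(16 + 41\right) = \left(-5\right) 57 = -285$)
$\left(\left(\left(20 + 10\right) + 67 \cdot 63\right) - 46805\right) \left(z - 38345\right) = \left(\left(\left(20 + 10\right) + 67 \cdot 63\right) - 46805\right) \left(-285 - 38345\right) = \left(\left(30 + 4221\right) - 46805\right) \left(-38630\right) = \left(4251 - 46805\right) \left(-38630\right) = \left(-42554\right) \left(-38630\right) = 1643861020$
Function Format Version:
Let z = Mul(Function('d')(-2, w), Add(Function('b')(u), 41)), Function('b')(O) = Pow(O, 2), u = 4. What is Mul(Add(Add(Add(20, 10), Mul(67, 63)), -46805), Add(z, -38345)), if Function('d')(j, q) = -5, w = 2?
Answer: 1643861020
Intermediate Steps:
z = -285 (z = Mul(-5, Add(Pow(4, 2), 41)) = Mul(-5, Add(16, 41)) = Mul(-5, 57) = -285)
Mul(Add(Add(Add(20, 10), Mul(67, 63)), -46805), Add(z, -38345)) = Mul(Add(Add(Add(20, 10), Mul(67, 63)), -46805), Add(-285, -38345)) = Mul(Add(Add(30, 4221), -46805), -38630) = Mul(Add(4251, -46805), -38630) = Mul(-42554, -38630) = 1643861020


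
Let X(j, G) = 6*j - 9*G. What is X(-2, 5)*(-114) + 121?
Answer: 6619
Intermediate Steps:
X(j, G) = -9*G + 6*j
X(-2, 5)*(-114) + 121 = (-9*5 + 6*(-2))*(-114) + 121 = (-45 - 12)*(-114) + 121 = -57*(-114) + 121 = 6498 + 121 = 6619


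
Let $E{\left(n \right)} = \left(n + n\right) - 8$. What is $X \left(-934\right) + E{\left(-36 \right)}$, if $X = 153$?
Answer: $-142982$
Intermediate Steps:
$E{\left(n \right)} = -8 + 2 n$ ($E{\left(n \right)} = 2 n - 8 = -8 + 2 n$)
$X \left(-934\right) + E{\left(-36 \right)} = 153 \left(-934\right) + \left(-8 + 2 \left(-36\right)\right) = -142902 - 80 = -142982$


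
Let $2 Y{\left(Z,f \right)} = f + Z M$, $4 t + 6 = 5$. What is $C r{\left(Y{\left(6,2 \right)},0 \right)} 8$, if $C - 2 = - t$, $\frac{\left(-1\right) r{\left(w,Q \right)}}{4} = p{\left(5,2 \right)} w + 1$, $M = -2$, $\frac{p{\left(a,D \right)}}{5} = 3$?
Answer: $5328$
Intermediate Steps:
$t = - \frac{1}{4}$ ($t = - \frac{3}{2} + \frac{1}{4} \cdot 5 = - \frac{3}{2} + \frac{5}{4} = - \frac{1}{4} \approx -0.25$)
$p{\left(a,D \right)} = 15$ ($p{\left(a,D \right)} = 5 \cdot 3 = 15$)
$Y{\left(Z,f \right)} = \frac{f}{2} - Z$ ($Y{\left(Z,f \right)} = \frac{f + Z \left(-2\right)}{2} = \frac{f - 2 Z}{2} = \frac{f}{2} - Z$)
$r{\left(w,Q \right)} = -4 - 60 w$ ($r{\left(w,Q \right)} = - 4 \left(15 w + 1\right) = - 4 \left(1 + 15 w\right) = -4 - 60 w$)
$C = \frac{9}{4}$ ($C = 2 - - \frac{1}{4} = 2 + \frac{1}{4} = \frac{9}{4} \approx 2.25$)
$C r{\left(Y{\left(6,2 \right)},0 \right)} 8 = \frac{9 \left(-4 - 60 \left(\frac{1}{2} \cdot 2 - 6\right)\right)}{4} \cdot 8 = \frac{9 \left(-4 - 60 \left(1 - 6\right)\right)}{4} \cdot 8 = \frac{9 \left(-4 - -300\right)}{4} \cdot 8 = \frac{9 \left(-4 + 300\right)}{4} \cdot 8 = \frac{9}{4} \cdot 296 \cdot 8 = 666 \cdot 8 = 5328$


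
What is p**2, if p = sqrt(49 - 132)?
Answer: -83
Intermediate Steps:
p = I*sqrt(83) (p = sqrt(-83) = I*sqrt(83) ≈ 9.1104*I)
p**2 = (I*sqrt(83))**2 = -83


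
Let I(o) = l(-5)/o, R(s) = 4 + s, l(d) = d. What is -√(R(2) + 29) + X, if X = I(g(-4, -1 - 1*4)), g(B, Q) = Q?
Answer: 1 - √35 ≈ -4.9161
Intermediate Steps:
I(o) = -5/o
X = 1 (X = -5/(-1 - 1*4) = -5/(-1 - 4) = -5/(-5) = -5*(-⅕) = 1)
-√(R(2) + 29) + X = -√((4 + 2) + 29) + 1 = -√(6 + 29) + 1 = -√35 + 1 = 1 - √35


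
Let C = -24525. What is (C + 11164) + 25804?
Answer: 12443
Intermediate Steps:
(C + 11164) + 25804 = (-24525 + 11164) + 25804 = -13361 + 25804 = 12443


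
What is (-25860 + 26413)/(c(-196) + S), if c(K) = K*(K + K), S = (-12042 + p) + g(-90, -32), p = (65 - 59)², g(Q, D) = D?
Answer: 553/64794 ≈ 0.0085347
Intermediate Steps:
p = 36 (p = 6² = 36)
S = -12038 (S = (-12042 + 36) - 32 = -12006 - 32 = -12038)
c(K) = 2*K² (c(K) = K*(2*K) = 2*K²)
(-25860 + 26413)/(c(-196) + S) = (-25860 + 26413)/(2*(-196)² - 12038) = 553/(2*38416 - 12038) = 553/(76832 - 12038) = 553/64794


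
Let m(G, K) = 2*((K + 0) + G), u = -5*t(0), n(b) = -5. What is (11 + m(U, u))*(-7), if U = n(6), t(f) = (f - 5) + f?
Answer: -357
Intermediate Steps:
t(f) = -5 + 2*f (t(f) = (-5 + f) + f = -5 + 2*f)
U = -5
u = 25 (u = -5*(-5 + 2*0) = -5*(-5 + 0) = -5*(-5) = 25)
m(G, K) = 2*G + 2*K (m(G, K) = 2*(K + G) = 2*(G + K) = 2*G + 2*K)
(11 + m(U, u))*(-7) = (11 + (2*(-5) + 2*25))*(-7) = (11 + (-10 + 50))*(-7) = (11 + 40)*(-7) = 51*(-7) = -357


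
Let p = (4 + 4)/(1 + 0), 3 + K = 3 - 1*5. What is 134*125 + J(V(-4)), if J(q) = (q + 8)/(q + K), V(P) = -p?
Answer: 16750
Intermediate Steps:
K = -5 (K = -3 + (3 - 1*5) = -3 + (3 - 5) = -3 - 2 = -5)
p = 8 (p = 8/1 = 8*1 = 8)
V(P) = -8 (V(P) = -1*8 = -8)
J(q) = (8 + q)/(-5 + q) (J(q) = (q + 8)/(q - 5) = (8 + q)/(-5 + q))
134*125 + J(V(-4)) = 134*125 + (8 - 8)/(-5 - 8) = 16750 + 0/(-13) = 16750 - 1/13*0 = 16750 + 0 = 16750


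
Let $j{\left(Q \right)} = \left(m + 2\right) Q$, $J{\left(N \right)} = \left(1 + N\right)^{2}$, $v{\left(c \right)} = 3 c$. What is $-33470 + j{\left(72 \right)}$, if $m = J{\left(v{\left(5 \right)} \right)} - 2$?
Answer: $-15038$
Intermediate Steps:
$m = 254$ ($m = \left(1 + 3 \cdot 5\right)^{2} - 2 = \left(1 + 15\right)^{2} - 2 = 16^{2} - 2 = 256 - 2 = 254$)
$j{\left(Q \right)} = 256 Q$ ($j{\left(Q \right)} = \left(254 + 2\right) Q = 256 Q$)
$-33470 + j{\left(72 \right)} = -33470 + 256 \cdot 72 = -33470 + 18432 = -15038$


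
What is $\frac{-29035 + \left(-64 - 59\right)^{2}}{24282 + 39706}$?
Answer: $- \frac{409}{1882} \approx -0.21732$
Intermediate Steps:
$\frac{-29035 + \left(-64 - 59\right)^{2}}{24282 + 39706} = \frac{-29035 + \left(-123\right)^{2}}{63988} = \left(-29035 + 15129\right) \frac{1}{63988} = \left(-13906\right) \frac{1}{63988} = - \frac{409}{1882}$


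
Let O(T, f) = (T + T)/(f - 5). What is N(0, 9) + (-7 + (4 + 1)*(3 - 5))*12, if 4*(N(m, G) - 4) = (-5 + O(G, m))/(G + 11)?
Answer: -80043/400 ≈ -200.11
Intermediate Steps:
O(T, f) = 2*T/(-5 + f) (O(T, f) = (2*T)/(-5 + f) = 2*T/(-5 + f))
N(m, G) = 4 + (-5 + 2*G/(-5 + m))/(4*(11 + G)) (N(m, G) = 4 + ((-5 + 2*G/(-5 + m))/(G + 11))/4 = 4 + ((-5 + 2*G/(-5 + m))/(11 + G))/4 = 4 + (-5 + 2*G/(-5 + m))/(4*(11 + G)))
N(0, 9) + (-7 + (4 + 1)*(3 - 5))*12 = (2*9 + (-5 + 0)*(171 + 16*9))/(4*(-5 + 0)*(11 + 9)) + (-7 + (4 + 1)*(3 - 5))*12 = (¼)*(18 - 5*(171 + 144))/(-5*20) + (-7 + 5*(-2))*12 = (¼)*(-⅕)*(1/20)*(18 - 5*315) + (-7 - 10)*12 = (¼)*(-⅕)*(1/20)*(18 - 1575) - 17*12 = (¼)*(-⅕)*(1/20)*(-1557) - 204 = 1557/400 - 204 = -80043/400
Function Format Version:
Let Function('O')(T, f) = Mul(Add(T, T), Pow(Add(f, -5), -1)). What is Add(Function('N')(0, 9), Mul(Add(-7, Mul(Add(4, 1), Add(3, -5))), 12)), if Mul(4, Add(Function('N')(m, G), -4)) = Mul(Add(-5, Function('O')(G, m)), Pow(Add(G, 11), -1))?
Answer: Rational(-80043, 400) ≈ -200.11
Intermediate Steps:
Function('O')(T, f) = Mul(2, T, Pow(Add(-5, f), -1)) (Function('O')(T, f) = Mul(Mul(2, T), Pow(Add(-5, f), -1)) = Mul(2, T, Pow(Add(-5, f), -1)))
Function('N')(m, G) = Add(4, Mul(Rational(1, 4), Pow(Add(11, G), -1), Add(-5, Mul(2, G, Pow(Add(-5, m), -1))))) (Function('N')(m, G) = Add(4, Mul(Rational(1, 4), Mul(Add(-5, Mul(2, G, Pow(Add(-5, m), -1))), Pow(Add(G, 11), -1)))) = Add(4, Mul(Rational(1, 4), Mul(Add(-5, Mul(2, G, Pow(Add(-5, m), -1))), Pow(Add(11, G), -1)))) = Add(4, Mul(Rational(1, 4), Mul(Pow(Add(11, G), -1), Add(-5, Mul(2, G, Pow(Add(-5, m), -1)))))) = Add(4, Mul(Rational(1, 4), Pow(Add(11, G), -1), Add(-5, Mul(2, G, Pow(Add(-5, m), -1))))))
Add(Function('N')(0, 9), Mul(Add(-7, Mul(Add(4, 1), Add(3, -5))), 12)) = Add(Mul(Rational(1, 4), Pow(Add(-5, 0), -1), Pow(Add(11, 9), -1), Add(Mul(2, 9), Mul(Add(-5, 0), Add(171, Mul(16, 9))))), Mul(Add(-7, Mul(Add(4, 1), Add(3, -5))), 12)) = Add(Mul(Rational(1, 4), Pow(-5, -1), Pow(20, -1), Add(18, Mul(-5, Add(171, 144)))), Mul(Add(-7, Mul(5, -2)), 12)) = Add(Mul(Rational(1, 4), Rational(-1, 5), Rational(1, 20), Add(18, Mul(-5, 315))), Mul(Add(-7, -10), 12)) = Add(Mul(Rational(1, 4), Rational(-1, 5), Rational(1, 20), Add(18, -1575)), Mul(-17, 12)) = Add(Mul(Rational(1, 4), Rational(-1, 5), Rational(1, 20), -1557), -204) = Add(Rational(1557, 400), -204) = Rational(-80043, 400)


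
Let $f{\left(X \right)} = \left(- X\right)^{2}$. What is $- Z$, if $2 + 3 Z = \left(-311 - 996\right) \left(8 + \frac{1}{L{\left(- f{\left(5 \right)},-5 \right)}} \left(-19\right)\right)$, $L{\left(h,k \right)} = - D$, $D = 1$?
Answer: $\frac{35291}{3} \approx 11764.0$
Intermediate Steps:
$f{\left(X \right)} = X^{2}$
$L{\left(h,k \right)} = -1$ ($L{\left(h,k \right)} = \left(-1\right) 1 = -1$)
$Z = - \frac{35291}{3}$ ($Z = - \frac{2}{3} + \frac{\left(-311 - 996\right) \left(8 + \frac{1}{-1} \left(-19\right)\right)}{3} = - \frac{2}{3} + \frac{\left(-1307\right) \left(8 - -19\right)}{3} = - \frac{2}{3} + \frac{\left(-1307\right) \left(8 + 19\right)}{3} = - \frac{2}{3} + \frac{\left(-1307\right) 27}{3} = - \frac{2}{3} + \frac{1}{3} \left(-35289\right) = - \frac{2}{3} - 11763 = - \frac{35291}{3} \approx -11764.0$)
$- Z = \left(-1\right) \left(- \frac{35291}{3}\right) = \frac{35291}{3}$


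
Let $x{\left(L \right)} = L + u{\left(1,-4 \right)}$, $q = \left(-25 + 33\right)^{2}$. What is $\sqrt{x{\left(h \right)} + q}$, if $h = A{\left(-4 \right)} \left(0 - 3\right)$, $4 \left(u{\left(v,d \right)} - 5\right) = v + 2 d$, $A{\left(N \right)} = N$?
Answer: $\frac{\sqrt{317}}{2} \approx 8.9023$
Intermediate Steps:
$u{\left(v,d \right)} = 5 + \frac{d}{2} + \frac{v}{4}$ ($u{\left(v,d \right)} = 5 + \frac{v + 2 d}{4} = 5 + \left(\frac{d}{2} + \frac{v}{4}\right) = 5 + \frac{d}{2} + \frac{v}{4}$)
$q = 64$ ($q = 8^{2} = 64$)
$h = 12$ ($h = - 4 \left(0 - 3\right) = \left(-4\right) \left(-3\right) = 12$)
$x{\left(L \right)} = \frac{13}{4} + L$ ($x{\left(L \right)} = L + \left(5 + \frac{1}{2} \left(-4\right) + \frac{1}{4} \cdot 1\right) = L + \left(5 - 2 + \frac{1}{4}\right) = L + \frac{13}{4} = \frac{13}{4} + L$)
$\sqrt{x{\left(h \right)} + q} = \sqrt{\left(\frac{13}{4} + 12\right) + 64} = \sqrt{\frac{61}{4} + 64} = \sqrt{\frac{317}{4}} = \frac{\sqrt{317}}{2}$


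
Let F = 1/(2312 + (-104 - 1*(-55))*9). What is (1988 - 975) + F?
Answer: 1895324/1871 ≈ 1013.0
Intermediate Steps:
F = 1/1871 (F = 1/(2312 + (-104 + 55)*9) = 1/(2312 - 49*9) = 1/(2312 - 441) = 1/1871 ≈ 0.00053447)
(1988 - 975) + F = (1988 - 975) + 1/1871 = 1013 + 1/1871 = 1895324/1871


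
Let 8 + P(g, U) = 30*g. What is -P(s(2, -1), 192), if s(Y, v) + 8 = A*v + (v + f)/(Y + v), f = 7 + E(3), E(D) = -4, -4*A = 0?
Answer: 188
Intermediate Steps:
A = 0 (A = -¼*0 = 0)
f = 3 (f = 7 - 4 = 3)
s(Y, v) = -8 + (3 + v)/(Y + v) (s(Y, v) = -8 + (0*v + (v + 3)/(Y + v)) = -8 + (0 + (3 + v)/(Y + v)) = -8 + (3 + v)/(Y + v))
P(g, U) = -8 + 30*g
-P(s(2, -1), 192) = -(-8 + 30*((3 - 8*2 - 7*(-1))/(2 - 1))) = -(-8 + 30*((3 - 16 + 7)/1)) = -(-8 + 30*(1*(-6))) = -(-8 + 30*(-6)) = -(-8 - 180) = -1*(-188) = 188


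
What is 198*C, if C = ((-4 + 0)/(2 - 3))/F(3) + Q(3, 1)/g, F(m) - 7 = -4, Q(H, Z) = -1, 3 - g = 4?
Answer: 462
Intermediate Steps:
g = -1 (g = 3 - 1*4 = 3 - 4 = -1)
F(m) = 3 (F(m) = 7 - 4 = 3)
C = 7/3 (C = ((-4 + 0)/(2 - 3))/3 - 1/(-1) = -4/(-1)*(⅓) - 1*(-1) = -4*(-1)*(⅓) + 1 = 4*(⅓) + 1 = 4/3 + 1 = 7/3 ≈ 2.3333)
198*C = 198*(7/3) = 462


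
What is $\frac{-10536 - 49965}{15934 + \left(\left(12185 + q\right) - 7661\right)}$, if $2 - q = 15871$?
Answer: $- \frac{60501}{4589} \approx -13.184$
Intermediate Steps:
$q = -15869$ ($q = 2 - 15871 = -15869$)
$\frac{-10536 - 49965}{15934 + \left(\left(12185 + q\right) - 7661\right)} = \frac{-10536 - 49965}{15934 + \left(\left(12185 - 15869\right) - 7661\right)} = - \frac{60501}{15934 - 11345} = - \frac{60501}{4589}$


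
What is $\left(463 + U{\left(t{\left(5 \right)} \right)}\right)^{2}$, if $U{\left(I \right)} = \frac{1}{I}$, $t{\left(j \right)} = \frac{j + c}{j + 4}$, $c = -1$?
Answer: $\frac{3463321}{16} \approx 2.1646 \cdot 10^{5}$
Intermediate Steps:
$t{\left(j \right)} = \frac{-1 + j}{4 + j}$ ($t{\left(j \right)} = \frac{j - 1}{j + 4} = \frac{-1 + j}{4 + j}$)
$\left(463 + U{\left(t{\left(5 \right)} \right)}\right)^{2} = \left(463 + \frac{1}{\frac{1}{4 + 5} \left(-1 + 5\right)}\right)^{2} = \left(463 + \frac{1}{\frac{1}{9} \cdot 4}\right)^{2} = \left(463 + \frac{1}{\frac{4}{9}}\right)^{2} = \left(463 + \frac{9}{4}\right)^{2} = \left(\frac{1861}{4}\right)^{2} = \frac{3463321}{16}$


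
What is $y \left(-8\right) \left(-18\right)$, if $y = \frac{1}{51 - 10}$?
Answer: $\frac{144}{41} \approx 3.5122$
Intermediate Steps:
$y = \frac{1}{41} \approx 0.02439$
$y \left(-8\right) \left(-18\right) = \frac{1}{41} \left(-8\right) \left(-18\right) = \left(- \frac{8}{41}\right) \left(-18\right) = \frac{144}{41}$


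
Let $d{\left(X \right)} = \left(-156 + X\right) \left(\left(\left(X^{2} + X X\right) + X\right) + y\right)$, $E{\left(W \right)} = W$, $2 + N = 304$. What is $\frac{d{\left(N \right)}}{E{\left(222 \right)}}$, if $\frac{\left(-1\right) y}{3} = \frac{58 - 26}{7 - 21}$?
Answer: $\frac{93368314}{777} \approx 1.2017 \cdot 10^{5}$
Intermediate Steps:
$N = 302$ ($N = -2 + 304 = 302$)
$y = \frac{48}{7}$ ($y = - 3 \frac{58 - 26}{7 - 21} = - 3 \frac{32}{-14} = - 3 \cdot 32 \left(- \frac{1}{14}\right) = \left(-3\right) \left(- \frac{16}{7}\right) = \frac{48}{7} \approx 6.8571$)
$d{\left(X \right)} = \left(-156 + X\right) \left(\frac{48}{7} + X + 2 X^{2}\right)$ ($d{\left(X \right)} = \left(-156 + X\right) \left(\left(\left(X^{2} + X X\right) + X\right) + \frac{48}{7}\right) = \left(-156 + X\right) \left(\left(\left(X^{2} + X^{2}\right) + X\right) + \frac{48}{7}\right) = \left(-156 + X\right) \left(\left(2 X^{2} + X\right) + \frac{48}{7}\right) = \left(-156 + X\right) \left(\left(X + 2 X^{2}\right) + \frac{48}{7}\right) = \left(-156 + X\right) \left(\frac{48}{7} + X + 2 X^{2}\right)$)
$\frac{d{\left(N \right)}}{E{\left(222 \right)}} = \frac{- \frac{7488}{7} - 311 \cdot 302^{2} + 2 \cdot 302^{3} - \frac{315288}{7}}{222} = \left(- \frac{7488}{7} - 28364444 + 2 \cdot 27543608 - \frac{315288}{7}\right) \frac{1}{222} = \left(- \frac{7488}{7} - 28364444 + 55087216 - \frac{315288}{7}\right) \frac{1}{222} = \frac{186736628}{7} \cdot \frac{1}{222} = \frac{93368314}{777}$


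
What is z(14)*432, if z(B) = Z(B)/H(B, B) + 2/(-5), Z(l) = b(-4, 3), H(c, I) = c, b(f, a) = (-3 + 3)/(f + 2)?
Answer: -864/5 ≈ -172.80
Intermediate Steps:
b(f, a) = 0 (b(f, a) = 0/(2 + f) = 0)
Z(l) = 0
z(B) = -2/5 (z(B) = 0/B + 2/(-5) = 0 + 2*(-1/5) = 0 - 2/5 = -2/5)
z(14)*432 = -2/5*432 = -864/5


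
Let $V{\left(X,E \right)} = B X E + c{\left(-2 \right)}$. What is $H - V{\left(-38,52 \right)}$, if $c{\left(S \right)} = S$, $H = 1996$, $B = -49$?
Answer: $-94826$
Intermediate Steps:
$V{\left(X,E \right)} = -2 - 49 E X$ ($V{\left(X,E \right)} = - 49 X E - 2 = - 49 E X - 2 = -2 - 49 E X$)
$H - V{\left(-38,52 \right)} = 1996 - \left(-2 - 2548 \left(-38\right)\right) = 1996 - \left(-2 + 96824\right) = 1996 - 96822 = -94826$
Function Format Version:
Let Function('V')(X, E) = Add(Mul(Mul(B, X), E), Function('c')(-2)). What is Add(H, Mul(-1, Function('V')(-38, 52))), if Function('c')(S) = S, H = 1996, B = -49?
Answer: -94826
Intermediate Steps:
Function('V')(X, E) = Add(-2, Mul(-49, E, X)) (Function('V')(X, E) = Add(Mul(Mul(-49, X), E), -2) = Add(Mul(-49, E, X), -2) = Add(-2, Mul(-49, E, X)))
Add(H, Mul(-1, Function('V')(-38, 52))) = Add(1996, Mul(-1, Add(-2, Mul(-49, 52, -38)))) = Add(1996, Mul(-1, Add(-2, 96824))) = Add(1996, Mul(-1, 96822)) = Add(1996, -96822) = -94826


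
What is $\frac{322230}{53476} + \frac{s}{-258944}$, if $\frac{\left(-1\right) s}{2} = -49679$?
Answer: $\frac{1395111727}{247273024} \approx 5.642$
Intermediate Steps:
$s = 99358$ ($s = \left(-2\right) \left(-49679\right) = 99358$)
$\frac{322230}{53476} + \frac{s}{-258944} = \frac{322230}{53476} + \frac{99358}{-258944} = 322230 \cdot \frac{1}{53476} + 99358 \left(- \frac{1}{258944}\right) = \frac{161115}{26738} - \frac{7097}{18496} = \frac{1395111727}{247273024}$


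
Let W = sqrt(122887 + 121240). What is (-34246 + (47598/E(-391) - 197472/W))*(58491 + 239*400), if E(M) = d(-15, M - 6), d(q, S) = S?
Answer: -2102303576660/397 - 30428657952*sqrt(244127)/244127 ≈ -5.3571e+9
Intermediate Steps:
E(M) = -6 + M (E(M) = M - 6 = -6 + M)
W = sqrt(244127) ≈ 494.09
(-34246 + (47598/E(-391) - 197472/W))*(58491 + 239*400) = (-34246 + (47598/(-6 - 391) - 197472*sqrt(244127)/244127))*(58491 + 239*400) = (-34246 + (47598/(-397) - 197472*sqrt(244127)/244127))*(58491 + 95600) = (-34246 + (47598*(-1/397) - 197472*sqrt(244127)/244127))*154091 = (-34246 + (-47598/397 - 197472*sqrt(244127)/244127))*154091 = (-13643260/397 - 197472*sqrt(244127)/244127)*154091 = -2102303576660/397 - 30428657952*sqrt(244127)/244127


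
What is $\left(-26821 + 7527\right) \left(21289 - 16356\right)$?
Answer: $-95177302$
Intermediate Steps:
$\left(-26821 + 7527\right) \left(21289 - 16356\right) = - 19294 \left(21289 - 16356\right) = \left(-19294\right) 4933 = -95177302$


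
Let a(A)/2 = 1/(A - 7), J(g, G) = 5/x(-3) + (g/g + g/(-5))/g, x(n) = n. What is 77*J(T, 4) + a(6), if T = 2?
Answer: -3217/30 ≈ -107.23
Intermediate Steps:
J(g, G) = -5/3 + (1 - g/5)/g (J(g, G) = 5/(-3) + (g/g + g/(-5))/g = 5*(-1/3) + (1 + g*(-1/5))/g = -5/3 + (1 - g/5)/g)
a(A) = 2/(-7 + A) (a(A) = 2/(A - 7) = 2/(-7 + A))
77*J(T, 4) + a(6) = 77*(-28/15 + 1/2) + 2/(-7 + 6) = 77*(-28/15 + 1/2) + 2/(-1) = 77*(-41/30) + 2*(-1) = -3157/30 - 2 = -3217/30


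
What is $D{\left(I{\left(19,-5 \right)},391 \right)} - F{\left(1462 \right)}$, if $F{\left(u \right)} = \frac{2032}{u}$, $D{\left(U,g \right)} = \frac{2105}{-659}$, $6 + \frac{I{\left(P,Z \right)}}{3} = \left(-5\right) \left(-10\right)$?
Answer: $- \frac{2208299}{481729} \approx -4.5841$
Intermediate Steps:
$I{\left(P,Z \right)} = 132$ ($I{\left(P,Z \right)} = -18 + 3 \left(\left(-5\right) \left(-10\right)\right) = -18 + 3 \cdot 50 = -18 + 150 = 132$)
$D{\left(U,g \right)} = - \frac{2105}{659}$ ($D{\left(U,g \right)} = 2105 \left(- \frac{1}{659}\right) = - \frac{2105}{659}$)
$D{\left(I{\left(19,-5 \right)},391 \right)} - F{\left(1462 \right)} = - \frac{2105}{659} - \frac{2032}{1462} = - \frac{2105}{659} - 2032 \cdot \frac{1}{1462} = - \frac{2105}{659} - \frac{1016}{731} = - \frac{2208299}{481729}$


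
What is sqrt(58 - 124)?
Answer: I*sqrt(66) ≈ 8.124*I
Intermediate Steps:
sqrt(58 - 124) = sqrt(-66) = I*sqrt(66)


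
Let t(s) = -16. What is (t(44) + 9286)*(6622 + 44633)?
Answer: 475133850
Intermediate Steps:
(t(44) + 9286)*(6622 + 44633) = (-16 + 9286)*(6622 + 44633) = 9270*51255 = 475133850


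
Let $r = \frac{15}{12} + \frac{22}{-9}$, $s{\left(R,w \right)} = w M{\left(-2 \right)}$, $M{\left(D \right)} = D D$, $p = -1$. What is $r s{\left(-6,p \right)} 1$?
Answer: $\frac{43}{9} \approx 4.7778$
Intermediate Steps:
$M{\left(D \right)} = D^{2}$
$s{\left(R,w \right)} = 4 w$ ($s{\left(R,w \right)} = w \left(-2\right)^{2} = w 4 = 4 w$)
$r = - \frac{43}{36}$ ($r = 15 \cdot \frac{1}{12} + 22 \left(- \frac{1}{9}\right) = \frac{5}{4} - \frac{22}{9} = - \frac{43}{36} \approx -1.1944$)
$r s{\left(-6,p \right)} 1 = - \frac{43 \cdot 4 \left(-1\right)}{36} \cdot 1 = \left(- \frac{43}{36}\right) \left(-4\right) 1 = \frac{43}{9} \cdot 1 = \frac{43}{9}$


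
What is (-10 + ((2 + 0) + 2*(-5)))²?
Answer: 324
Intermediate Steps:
(-10 + ((2 + 0) + 2*(-5)))² = (-10 + (2 - 10))² = (-10 - 8)² = (-18)² = 324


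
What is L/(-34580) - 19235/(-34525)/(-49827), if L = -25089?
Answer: 1726374755891/2379487388460 ≈ 0.72552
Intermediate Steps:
L/(-34580) - 19235/(-34525)/(-49827) = -25089/(-34580) - 19235/(-34525)/(-49827) = -25089*(-1/34580) - 19235*(-1/34525)*(-1/49827) = 25089/34580 + (3847/6905)*(-1/49827) = 25089/34580 - 3847/344055435 = 1726374755891/2379487388460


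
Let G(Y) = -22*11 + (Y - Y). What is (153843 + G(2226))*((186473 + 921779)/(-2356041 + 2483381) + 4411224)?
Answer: 21570433132213903/31835 ≈ 6.7757e+11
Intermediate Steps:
G(Y) = -242 (G(Y) = -242 + 0 = -242)
(153843 + G(2226))*((186473 + 921779)/(-2356041 + 2483381) + 4411224) = (153843 - 242)*((186473 + 921779)/(-2356041 + 2483381) + 4411224) = 153601*(1108252/127340 + 4411224) = 153601*(1108252*(1/127340) + 4411224) = 153601*(277063/31835 + 4411224) = 153601*(140431593103/31835) = 21570433132213903/31835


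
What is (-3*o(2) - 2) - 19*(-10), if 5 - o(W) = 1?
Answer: 176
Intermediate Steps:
o(W) = 4 (o(W) = 5 - 1*1 = 5 - 1 = 4)
(-3*o(2) - 2) - 19*(-10) = (-3*4 - 2) - 19*(-10) = (-12 - 2) + 190 = -14 + 190 = 176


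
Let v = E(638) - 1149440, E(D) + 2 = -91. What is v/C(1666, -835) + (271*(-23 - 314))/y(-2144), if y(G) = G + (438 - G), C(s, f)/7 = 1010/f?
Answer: 2998378730/22119 ≈ 1.3556e+5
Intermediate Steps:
E(D) = -93 (E(D) = -2 - 91 = -93)
C(s, f) = 7070/f (C(s, f) = 7*(1010/f) = 7070/f)
y(G) = 438
v = -1149533 (v = -93 - 1149440 = -1149533)
v/C(1666, -835) + (271*(-23 - 314))/y(-2144) = -1149533/(7070/(-835)) + (271*(-23 - 314))/438 = -1149533/(7070*(-1/835)) + (271*(-337))*(1/438) = -1149533/(-1414/167) - 91327*1/438 = -1149533*(-167/1414) - 91327/438 = 27424573/202 - 91327/438 = 2998378730/22119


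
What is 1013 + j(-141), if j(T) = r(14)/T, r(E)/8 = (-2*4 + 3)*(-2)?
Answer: 142753/141 ≈ 1012.4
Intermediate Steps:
r(E) = 80 (r(E) = 8*((-2*4 + 3)*(-2)) = 8*((-8 + 3)*(-2)) = 8*(-5*(-2)) = 8*10 = 80)
j(T) = 80/T
1013 + j(-141) = 1013 + 80/(-141) = 1013 + 80*(-1/141) = 1013 - 80/141 = 142753/141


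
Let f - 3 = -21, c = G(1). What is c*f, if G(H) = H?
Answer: -18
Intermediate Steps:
c = 1
f = -18 (f = 3 - 21 = -18)
c*f = 1*(-18) = -18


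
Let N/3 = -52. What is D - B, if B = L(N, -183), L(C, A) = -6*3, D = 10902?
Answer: 10920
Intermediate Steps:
N = -156 (N = 3*(-52) = -156)
L(C, A) = -18
B = -18
D - B = 10902 - 1*(-18) = 10902 + 18 = 10920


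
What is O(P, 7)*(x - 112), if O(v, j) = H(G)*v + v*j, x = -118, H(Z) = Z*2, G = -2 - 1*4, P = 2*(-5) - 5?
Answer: -17250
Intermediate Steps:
P = -15 (P = -10 - 5 = -15)
G = -6 (G = -2 - 4 = -6)
H(Z) = 2*Z
O(v, j) = -12*v + j*v (O(v, j) = (2*(-6))*v + v*j = -12*v + j*v)
O(P, 7)*(x - 112) = (-15*(-12 + 7))*(-118 - 112) = -15*(-5)*(-230) = 75*(-230) = -17250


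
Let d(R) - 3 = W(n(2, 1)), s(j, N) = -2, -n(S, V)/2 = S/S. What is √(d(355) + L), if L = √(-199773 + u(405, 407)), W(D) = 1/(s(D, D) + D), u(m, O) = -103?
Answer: √(11 + 8*I*√49969)/2 ≈ 14.997 + 14.905*I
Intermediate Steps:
n(S, V) = -2 (n(S, V) = -2*S/S = -2*1 = -2)
W(D) = 1/(-2 + D)
L = 2*I*√49969 (L = √(-199773 - 103) = √(-199876) = 2*I*√49969 ≈ 447.08*I)
d(R) = 11/4 (d(R) = 3 + 1/(-2 - 2) = 3 + 1/(-4) = 3 - ¼ = 11/4)
√(d(355) + L) = √(11/4 + 2*I*√49969)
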